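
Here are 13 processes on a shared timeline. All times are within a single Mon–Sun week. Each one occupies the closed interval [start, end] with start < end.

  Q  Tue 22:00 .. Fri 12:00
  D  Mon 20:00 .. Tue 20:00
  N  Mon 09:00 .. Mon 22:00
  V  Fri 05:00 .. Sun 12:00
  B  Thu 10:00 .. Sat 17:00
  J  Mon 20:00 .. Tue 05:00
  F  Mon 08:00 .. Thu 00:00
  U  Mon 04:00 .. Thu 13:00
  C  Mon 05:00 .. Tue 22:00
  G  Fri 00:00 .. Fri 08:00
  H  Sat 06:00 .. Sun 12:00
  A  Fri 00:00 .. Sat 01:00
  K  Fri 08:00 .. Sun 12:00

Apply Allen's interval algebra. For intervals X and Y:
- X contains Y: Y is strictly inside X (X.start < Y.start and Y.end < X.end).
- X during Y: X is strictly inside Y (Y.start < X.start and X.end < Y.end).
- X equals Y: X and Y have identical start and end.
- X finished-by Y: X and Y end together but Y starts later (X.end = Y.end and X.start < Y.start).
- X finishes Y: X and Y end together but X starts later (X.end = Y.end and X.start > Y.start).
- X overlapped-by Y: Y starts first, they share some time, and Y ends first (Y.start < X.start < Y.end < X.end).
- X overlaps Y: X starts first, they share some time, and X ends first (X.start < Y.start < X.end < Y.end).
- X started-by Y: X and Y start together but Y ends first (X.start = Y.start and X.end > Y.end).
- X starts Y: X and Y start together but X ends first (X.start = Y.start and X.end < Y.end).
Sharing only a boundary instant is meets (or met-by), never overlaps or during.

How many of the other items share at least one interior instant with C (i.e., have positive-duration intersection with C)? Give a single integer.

Target C = [Mon 05:00, Tue 22:00].
A [Fri 00:00, Sat 01:00] → after → no.
B [Thu 10:00, Sat 17:00] → after → no.
D [Mon 20:00, Tue 20:00] → during → counts.
F [Mon 08:00, Thu 00:00] → overlapped-by → counts.
G [Fri 00:00, Fri 08:00] → after → no.
H [Sat 06:00, Sun 12:00] → after → no.
J [Mon 20:00, Tue 05:00] → during → counts.
K [Fri 08:00, Sun 12:00] → after → no.
N [Mon 09:00, Mon 22:00] → during → counts.
Q [Tue 22:00, Fri 12:00] → met-by → no.
U [Mon 04:00, Thu 13:00] → contains → counts.
V [Fri 05:00, Sun 12:00] → after → no.
Total: 5.

5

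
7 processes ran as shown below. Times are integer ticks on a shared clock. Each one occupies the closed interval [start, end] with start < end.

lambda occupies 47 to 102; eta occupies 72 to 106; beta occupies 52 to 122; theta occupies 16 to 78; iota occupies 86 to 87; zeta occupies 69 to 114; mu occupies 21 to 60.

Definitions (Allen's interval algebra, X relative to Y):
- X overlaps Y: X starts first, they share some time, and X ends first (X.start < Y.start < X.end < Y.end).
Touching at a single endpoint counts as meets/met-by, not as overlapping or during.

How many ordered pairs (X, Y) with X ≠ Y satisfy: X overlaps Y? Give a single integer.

9

Checking all 42 ordered pairs for relation 'overlaps'; matching pairs in alphabetical order:
(lambda, beta): lambda overlaps beta ✓
(lambda, eta): lambda overlaps eta ✓
(lambda, zeta): lambda overlaps zeta ✓
(mu, beta): mu overlaps beta ✓
(mu, lambda): mu overlaps lambda ✓
(theta, beta): theta overlaps beta ✓
(theta, eta): theta overlaps eta ✓
(theta, lambda): theta overlaps lambda ✓
(theta, zeta): theta overlaps zeta ✓
Count: 9.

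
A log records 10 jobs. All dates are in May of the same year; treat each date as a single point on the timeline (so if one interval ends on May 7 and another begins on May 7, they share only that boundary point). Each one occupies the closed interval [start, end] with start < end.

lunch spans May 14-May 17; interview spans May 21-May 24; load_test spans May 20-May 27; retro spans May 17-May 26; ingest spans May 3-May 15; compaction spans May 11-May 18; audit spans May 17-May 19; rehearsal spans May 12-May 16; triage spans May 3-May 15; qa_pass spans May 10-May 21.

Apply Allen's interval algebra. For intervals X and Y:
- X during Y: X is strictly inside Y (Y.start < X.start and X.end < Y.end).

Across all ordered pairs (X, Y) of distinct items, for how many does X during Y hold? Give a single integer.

8

Checking all 90 ordered pairs for relation 'during'; matching pairs in alphabetical order:
(audit, qa_pass): audit during qa_pass ✓
(compaction, qa_pass): compaction during qa_pass ✓
(interview, load_test): interview during load_test ✓
(interview, retro): interview during retro ✓
(lunch, compaction): lunch during compaction ✓
(lunch, qa_pass): lunch during qa_pass ✓
(rehearsal, compaction): rehearsal during compaction ✓
(rehearsal, qa_pass): rehearsal during qa_pass ✓
Count: 8.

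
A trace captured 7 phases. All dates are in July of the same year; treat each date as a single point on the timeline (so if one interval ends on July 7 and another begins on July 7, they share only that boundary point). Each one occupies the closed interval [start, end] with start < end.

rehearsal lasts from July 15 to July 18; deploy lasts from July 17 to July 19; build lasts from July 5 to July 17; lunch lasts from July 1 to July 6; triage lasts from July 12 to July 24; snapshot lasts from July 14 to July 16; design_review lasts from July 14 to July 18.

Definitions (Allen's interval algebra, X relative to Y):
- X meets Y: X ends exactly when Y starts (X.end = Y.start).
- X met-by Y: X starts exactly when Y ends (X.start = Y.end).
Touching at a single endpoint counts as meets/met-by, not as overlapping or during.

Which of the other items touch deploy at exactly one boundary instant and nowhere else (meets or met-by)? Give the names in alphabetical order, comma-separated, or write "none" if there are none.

build

Target deploy = [July 17, July 19].
build [July 5, July 17] → meets → yes.
design_review [July 14, July 18] → overlaps → no.
lunch [July 1, July 6] → before → no.
rehearsal [July 15, July 18] → overlaps → no.
snapshot [July 14, July 16] → before → no.
triage [July 12, July 24] → contains → no.
Result: build.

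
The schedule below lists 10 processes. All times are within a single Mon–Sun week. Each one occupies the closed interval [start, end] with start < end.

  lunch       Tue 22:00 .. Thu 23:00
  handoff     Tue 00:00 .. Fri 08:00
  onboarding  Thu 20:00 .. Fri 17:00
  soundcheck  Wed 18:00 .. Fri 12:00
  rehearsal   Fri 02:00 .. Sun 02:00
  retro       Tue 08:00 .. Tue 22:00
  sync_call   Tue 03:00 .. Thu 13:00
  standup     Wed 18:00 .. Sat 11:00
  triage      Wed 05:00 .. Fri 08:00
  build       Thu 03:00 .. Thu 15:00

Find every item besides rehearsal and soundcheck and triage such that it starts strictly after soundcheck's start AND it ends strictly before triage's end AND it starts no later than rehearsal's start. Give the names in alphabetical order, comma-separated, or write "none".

build

Conditions: its start is strictly after soundcheck's start (X.start > Wed 18:00) AND its end is strictly before triage's end (X.end < Fri 08:00) AND its start is no later than rehearsal's start (X.start <= Fri 02:00).
build: start Thu 03:00 > Wed 18:00? ✓; end Thu 15:00 < Fri 08:00? ✓; start Thu 03:00 <= Fri 02:00? ✓ → yes.
handoff: start Tue 00:00 > Wed 18:00? ✗; end Fri 08:00 < Fri 08:00? ✗; start Tue 00:00 <= Fri 02:00? ✓ → no.
lunch: start Tue 22:00 > Wed 18:00? ✗; end Thu 23:00 < Fri 08:00? ✓; start Tue 22:00 <= Fri 02:00? ✓ → no.
onboarding: start Thu 20:00 > Wed 18:00? ✓; end Fri 17:00 < Fri 08:00? ✗; start Thu 20:00 <= Fri 02:00? ✓ → no.
retro: start Tue 08:00 > Wed 18:00? ✗; end Tue 22:00 < Fri 08:00? ✓; start Tue 08:00 <= Fri 02:00? ✓ → no.
standup: start Wed 18:00 > Wed 18:00? ✗; end Sat 11:00 < Fri 08:00? ✗; start Wed 18:00 <= Fri 02:00? ✓ → no.
sync_call: start Tue 03:00 > Wed 18:00? ✗; end Thu 13:00 < Fri 08:00? ✓; start Tue 03:00 <= Fri 02:00? ✓ → no.
Result: build.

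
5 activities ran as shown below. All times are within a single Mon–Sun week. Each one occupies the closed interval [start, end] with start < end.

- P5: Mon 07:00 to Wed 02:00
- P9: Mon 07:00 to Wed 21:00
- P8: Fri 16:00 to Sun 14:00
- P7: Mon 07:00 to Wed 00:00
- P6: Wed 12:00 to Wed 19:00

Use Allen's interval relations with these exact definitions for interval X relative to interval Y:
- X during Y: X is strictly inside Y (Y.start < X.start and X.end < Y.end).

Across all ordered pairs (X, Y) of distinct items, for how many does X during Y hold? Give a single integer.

Checking all 20 ordered pairs for relation 'during'; matching pairs in alphabetical order:
(P6, P9): P6 during P9 ✓
Count: 1.

1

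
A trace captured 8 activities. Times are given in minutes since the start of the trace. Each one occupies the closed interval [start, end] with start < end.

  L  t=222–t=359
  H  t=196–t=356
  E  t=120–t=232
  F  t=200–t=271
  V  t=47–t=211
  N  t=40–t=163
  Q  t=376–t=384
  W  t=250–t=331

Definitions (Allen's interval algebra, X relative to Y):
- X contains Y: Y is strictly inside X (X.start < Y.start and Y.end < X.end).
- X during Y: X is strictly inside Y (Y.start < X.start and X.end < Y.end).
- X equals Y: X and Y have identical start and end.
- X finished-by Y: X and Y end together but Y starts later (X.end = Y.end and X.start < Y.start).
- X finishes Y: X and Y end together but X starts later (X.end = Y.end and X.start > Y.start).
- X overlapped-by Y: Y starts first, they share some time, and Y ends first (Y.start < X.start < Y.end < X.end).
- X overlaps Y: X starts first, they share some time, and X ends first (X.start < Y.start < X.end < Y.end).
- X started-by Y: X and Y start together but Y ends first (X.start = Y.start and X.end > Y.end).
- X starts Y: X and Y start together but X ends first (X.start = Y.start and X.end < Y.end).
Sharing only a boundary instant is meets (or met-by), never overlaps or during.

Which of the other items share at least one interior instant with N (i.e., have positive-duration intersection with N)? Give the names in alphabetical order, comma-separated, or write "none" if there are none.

E, V

Target N = [t=40, t=163].
E [t=120, t=232] → overlapped-by → yes.
F [t=200, t=271] → after → no.
H [t=196, t=356] → after → no.
L [t=222, t=359] → after → no.
Q [t=376, t=384] → after → no.
V [t=47, t=211] → overlapped-by → yes.
W [t=250, t=331] → after → no.
Result: E, V.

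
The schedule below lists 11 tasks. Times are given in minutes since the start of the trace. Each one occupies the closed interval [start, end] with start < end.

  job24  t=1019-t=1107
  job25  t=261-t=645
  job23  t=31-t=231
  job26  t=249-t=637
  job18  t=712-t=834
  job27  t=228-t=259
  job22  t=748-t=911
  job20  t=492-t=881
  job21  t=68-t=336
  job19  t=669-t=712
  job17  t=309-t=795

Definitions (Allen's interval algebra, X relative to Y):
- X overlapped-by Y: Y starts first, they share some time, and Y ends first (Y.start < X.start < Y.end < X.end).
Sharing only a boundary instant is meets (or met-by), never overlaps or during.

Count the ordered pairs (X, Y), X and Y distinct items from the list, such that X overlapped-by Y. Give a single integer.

Checking all 110 ordered pairs for relation 'overlapped-by'; matching pairs in alphabetical order:
(job17, job21): job17 overlapped-by job21 ✓
(job17, job25): job17 overlapped-by job25 ✓
(job17, job26): job17 overlapped-by job26 ✓
(job18, job17): job18 overlapped-by job17 ✓
(job20, job17): job20 overlapped-by job17 ✓
(job20, job25): job20 overlapped-by job25 ✓
(job20, job26): job20 overlapped-by job26 ✓
(job21, job23): job21 overlapped-by job23 ✓
(job22, job17): job22 overlapped-by job17 ✓
(job22, job18): job22 overlapped-by job18 ✓
(job22, job20): job22 overlapped-by job20 ✓
(job25, job21): job25 overlapped-by job21 ✓
(job25, job26): job25 overlapped-by job26 ✓
(job26, job21): job26 overlapped-by job21 ✓
(job26, job27): job26 overlapped-by job27 ✓
(job27, job23): job27 overlapped-by job23 ✓
Count: 16.

16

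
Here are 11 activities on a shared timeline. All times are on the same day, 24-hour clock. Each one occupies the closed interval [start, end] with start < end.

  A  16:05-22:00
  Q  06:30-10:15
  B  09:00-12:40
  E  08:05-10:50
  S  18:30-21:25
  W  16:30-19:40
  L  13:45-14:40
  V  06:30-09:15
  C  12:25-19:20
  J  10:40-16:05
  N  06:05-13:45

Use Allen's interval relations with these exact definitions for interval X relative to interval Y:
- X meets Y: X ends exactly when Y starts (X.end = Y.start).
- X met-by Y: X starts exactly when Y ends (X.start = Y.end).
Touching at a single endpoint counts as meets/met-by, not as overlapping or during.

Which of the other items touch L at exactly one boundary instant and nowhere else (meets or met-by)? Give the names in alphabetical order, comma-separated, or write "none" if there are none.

N

Target L = [13:45, 14:40].
A [16:05, 22:00] → after → no.
B [09:00, 12:40] → before → no.
C [12:25, 19:20] → contains → no.
E [08:05, 10:50] → before → no.
J [10:40, 16:05] → contains → no.
N [06:05, 13:45] → meets → yes.
Q [06:30, 10:15] → before → no.
S [18:30, 21:25] → after → no.
V [06:30, 09:15] → before → no.
W [16:30, 19:40] → after → no.
Result: N.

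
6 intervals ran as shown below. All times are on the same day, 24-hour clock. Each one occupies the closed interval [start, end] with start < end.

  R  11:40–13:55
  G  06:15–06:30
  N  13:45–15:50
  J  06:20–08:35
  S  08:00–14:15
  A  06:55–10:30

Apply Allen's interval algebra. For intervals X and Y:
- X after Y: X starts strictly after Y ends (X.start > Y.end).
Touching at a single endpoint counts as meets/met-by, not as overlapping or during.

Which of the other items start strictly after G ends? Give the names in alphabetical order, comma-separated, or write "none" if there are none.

A, N, R, S

Target G = [06:15, 06:30].
A [06:55, 10:30] → after → yes.
J [06:20, 08:35] → overlapped-by → no.
N [13:45, 15:50] → after → yes.
R [11:40, 13:55] → after → yes.
S [08:00, 14:15] → after → yes.
Result: A, N, R, S.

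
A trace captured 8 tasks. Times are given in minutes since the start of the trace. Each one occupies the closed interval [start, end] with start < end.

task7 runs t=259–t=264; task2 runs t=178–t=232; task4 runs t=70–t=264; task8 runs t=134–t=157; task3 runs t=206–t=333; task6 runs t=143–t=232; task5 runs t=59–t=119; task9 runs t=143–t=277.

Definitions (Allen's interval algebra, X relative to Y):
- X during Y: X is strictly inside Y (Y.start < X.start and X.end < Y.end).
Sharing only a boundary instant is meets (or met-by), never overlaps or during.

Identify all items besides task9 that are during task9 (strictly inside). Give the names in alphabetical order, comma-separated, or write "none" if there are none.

Target task9 = [t=143, t=277].
task2 [t=178, t=232] → during → yes.
task3 [t=206, t=333] → overlapped-by → no.
task4 [t=70, t=264] → overlaps → no.
task5 [t=59, t=119] → before → no.
task6 [t=143, t=232] → starts → no.
task7 [t=259, t=264] → during → yes.
task8 [t=134, t=157] → overlaps → no.
Result: task2, task7.

task2, task7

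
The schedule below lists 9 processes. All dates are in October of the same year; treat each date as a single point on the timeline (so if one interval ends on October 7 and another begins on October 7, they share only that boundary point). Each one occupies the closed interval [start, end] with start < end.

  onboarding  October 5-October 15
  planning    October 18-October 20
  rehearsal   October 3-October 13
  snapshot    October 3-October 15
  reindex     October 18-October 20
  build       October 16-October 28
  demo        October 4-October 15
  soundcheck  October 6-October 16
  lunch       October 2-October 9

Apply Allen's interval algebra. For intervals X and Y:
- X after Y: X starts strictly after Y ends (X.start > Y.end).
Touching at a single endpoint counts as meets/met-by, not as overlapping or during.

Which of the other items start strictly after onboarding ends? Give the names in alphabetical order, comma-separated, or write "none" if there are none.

Target onboarding = [October 5, October 15].
build [October 16, October 28] → after → yes.
demo [October 4, October 15] → finished-by → no.
lunch [October 2, October 9] → overlaps → no.
planning [October 18, October 20] → after → yes.
rehearsal [October 3, October 13] → overlaps → no.
reindex [October 18, October 20] → after → yes.
snapshot [October 3, October 15] → finished-by → no.
soundcheck [October 6, October 16] → overlapped-by → no.
Result: build, planning, reindex.

build, planning, reindex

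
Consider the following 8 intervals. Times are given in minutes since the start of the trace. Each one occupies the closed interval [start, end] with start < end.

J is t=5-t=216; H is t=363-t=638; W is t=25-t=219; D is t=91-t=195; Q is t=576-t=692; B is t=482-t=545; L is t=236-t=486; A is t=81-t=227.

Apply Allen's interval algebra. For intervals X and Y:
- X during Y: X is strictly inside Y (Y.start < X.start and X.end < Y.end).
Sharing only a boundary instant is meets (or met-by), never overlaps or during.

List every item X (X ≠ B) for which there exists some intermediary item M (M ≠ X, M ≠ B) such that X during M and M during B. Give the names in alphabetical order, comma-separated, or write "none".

none

Target B = [t=482, t=545].
Intermediaries M with M during B: none.
Union: none.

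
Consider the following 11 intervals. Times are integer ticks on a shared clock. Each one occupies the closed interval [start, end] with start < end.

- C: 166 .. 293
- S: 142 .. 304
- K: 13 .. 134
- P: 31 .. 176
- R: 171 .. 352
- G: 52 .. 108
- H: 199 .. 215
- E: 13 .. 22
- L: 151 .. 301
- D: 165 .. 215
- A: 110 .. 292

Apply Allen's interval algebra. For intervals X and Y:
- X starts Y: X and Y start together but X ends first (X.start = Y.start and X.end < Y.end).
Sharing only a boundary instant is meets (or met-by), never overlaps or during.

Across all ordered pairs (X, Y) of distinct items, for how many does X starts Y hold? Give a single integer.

1

Checking all 110 ordered pairs for relation 'starts'; matching pairs in alphabetical order:
(E, K): E starts K ✓
Count: 1.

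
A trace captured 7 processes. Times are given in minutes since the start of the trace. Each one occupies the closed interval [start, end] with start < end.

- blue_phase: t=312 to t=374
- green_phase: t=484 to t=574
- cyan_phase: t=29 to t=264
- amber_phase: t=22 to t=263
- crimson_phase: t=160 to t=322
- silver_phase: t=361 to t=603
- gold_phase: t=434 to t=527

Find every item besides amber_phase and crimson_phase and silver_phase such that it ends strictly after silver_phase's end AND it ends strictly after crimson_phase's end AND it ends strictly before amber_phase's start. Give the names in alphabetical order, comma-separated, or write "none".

Conditions: its end is strictly after silver_phase's end (X.end > t=603) AND its end is strictly after crimson_phase's end (X.end > t=322) AND its end is strictly before amber_phase's start (X.end < t=22).
blue_phase: end t=374 > t=603? ✗; end t=374 > t=322? ✓; end t=374 < t=22? ✗ → no.
cyan_phase: end t=264 > t=603? ✗; end t=264 > t=322? ✗; end t=264 < t=22? ✗ → no.
gold_phase: end t=527 > t=603? ✗; end t=527 > t=322? ✓; end t=527 < t=22? ✗ → no.
green_phase: end t=574 > t=603? ✗; end t=574 > t=322? ✓; end t=574 < t=22? ✗ → no.
Result: none.

none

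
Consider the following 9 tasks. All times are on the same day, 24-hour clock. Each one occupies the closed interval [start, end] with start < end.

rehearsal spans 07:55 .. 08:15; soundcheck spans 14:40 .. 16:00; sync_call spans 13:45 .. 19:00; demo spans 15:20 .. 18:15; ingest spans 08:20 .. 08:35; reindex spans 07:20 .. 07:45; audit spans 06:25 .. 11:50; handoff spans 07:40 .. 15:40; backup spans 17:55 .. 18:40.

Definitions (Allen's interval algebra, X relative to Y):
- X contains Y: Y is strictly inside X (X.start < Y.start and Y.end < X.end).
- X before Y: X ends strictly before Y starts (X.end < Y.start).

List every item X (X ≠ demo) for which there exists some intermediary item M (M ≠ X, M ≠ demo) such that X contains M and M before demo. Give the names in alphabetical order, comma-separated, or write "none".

audit, handoff

Target demo = [15:20, 18:15].
Intermediaries M with M before demo: audit, ingest, rehearsal, reindex.
Via audit — items with X contains audit: none.
Via ingest — items with X contains ingest: audit, handoff.
Via rehearsal — items with X contains rehearsal: audit, handoff.
Via reindex — items with X contains reindex: audit.
Union: audit, handoff.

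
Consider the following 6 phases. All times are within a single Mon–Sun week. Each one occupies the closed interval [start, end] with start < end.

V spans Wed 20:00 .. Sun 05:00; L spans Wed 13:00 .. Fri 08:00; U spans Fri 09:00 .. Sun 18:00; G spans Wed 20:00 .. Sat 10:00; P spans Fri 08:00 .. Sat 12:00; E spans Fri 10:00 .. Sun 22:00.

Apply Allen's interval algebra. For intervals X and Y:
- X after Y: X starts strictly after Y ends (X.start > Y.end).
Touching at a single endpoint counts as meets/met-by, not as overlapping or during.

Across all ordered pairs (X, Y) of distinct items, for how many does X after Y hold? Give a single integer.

2

Checking all 30 ordered pairs for relation 'after'; matching pairs in alphabetical order:
(E, L): E after L ✓
(U, L): U after L ✓
Count: 2.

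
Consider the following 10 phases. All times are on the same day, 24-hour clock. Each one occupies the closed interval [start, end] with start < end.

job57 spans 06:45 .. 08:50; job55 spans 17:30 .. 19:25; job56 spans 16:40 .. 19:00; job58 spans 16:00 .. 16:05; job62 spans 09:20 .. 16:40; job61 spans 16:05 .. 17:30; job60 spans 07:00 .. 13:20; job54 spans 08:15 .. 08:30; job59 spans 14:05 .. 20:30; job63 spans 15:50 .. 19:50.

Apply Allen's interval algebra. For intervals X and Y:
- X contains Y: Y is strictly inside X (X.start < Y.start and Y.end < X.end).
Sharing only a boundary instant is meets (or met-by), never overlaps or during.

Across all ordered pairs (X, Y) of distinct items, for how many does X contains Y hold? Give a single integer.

Checking all 90 ordered pairs for relation 'contains'; matching pairs in alphabetical order:
(job57, job54): job57 contains job54 ✓
(job59, job55): job59 contains job55 ✓
(job59, job56): job59 contains job56 ✓
(job59, job58): job59 contains job58 ✓
(job59, job61): job59 contains job61 ✓
(job59, job63): job59 contains job63 ✓
(job60, job54): job60 contains job54 ✓
(job62, job58): job62 contains job58 ✓
(job63, job55): job63 contains job55 ✓
(job63, job56): job63 contains job56 ✓
(job63, job58): job63 contains job58 ✓
(job63, job61): job63 contains job61 ✓
Count: 12.

12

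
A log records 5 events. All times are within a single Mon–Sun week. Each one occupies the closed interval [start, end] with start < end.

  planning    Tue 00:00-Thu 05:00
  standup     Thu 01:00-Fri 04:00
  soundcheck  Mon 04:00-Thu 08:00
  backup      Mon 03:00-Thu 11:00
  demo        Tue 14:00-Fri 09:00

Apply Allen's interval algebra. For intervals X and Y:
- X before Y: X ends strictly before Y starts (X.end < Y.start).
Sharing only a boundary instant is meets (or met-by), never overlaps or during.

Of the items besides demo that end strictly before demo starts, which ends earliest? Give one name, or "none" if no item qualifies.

none

Target demo = [Tue 14:00, Fri 09:00].
backup [Mon 03:00, Thu 11:00] → overlaps → excluded.
planning [Tue 00:00, Thu 05:00] → overlaps → excluded.
soundcheck [Mon 04:00, Thu 08:00] → overlaps → excluded.
standup [Thu 01:00, Fri 04:00] → during → excluded.
No candidates → none.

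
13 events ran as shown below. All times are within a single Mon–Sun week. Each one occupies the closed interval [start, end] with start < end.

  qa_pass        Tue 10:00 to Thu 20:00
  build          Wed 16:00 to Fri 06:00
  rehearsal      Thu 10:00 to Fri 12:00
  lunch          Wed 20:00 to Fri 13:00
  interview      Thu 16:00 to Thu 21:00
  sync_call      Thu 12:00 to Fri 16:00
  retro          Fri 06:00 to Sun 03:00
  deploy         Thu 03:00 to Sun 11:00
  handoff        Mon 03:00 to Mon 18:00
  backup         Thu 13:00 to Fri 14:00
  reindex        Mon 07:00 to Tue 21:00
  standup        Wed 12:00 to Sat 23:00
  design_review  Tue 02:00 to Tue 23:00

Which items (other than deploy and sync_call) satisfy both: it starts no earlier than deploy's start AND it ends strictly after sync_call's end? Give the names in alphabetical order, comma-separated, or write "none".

retro

Conditions: its start is no earlier than deploy's start (X.start >= Thu 03:00) AND its end is strictly after sync_call's end (X.end > Fri 16:00).
backup: start Thu 13:00 >= Thu 03:00? ✓; end Fri 14:00 > Fri 16:00? ✗ → no.
build: start Wed 16:00 >= Thu 03:00? ✗; end Fri 06:00 > Fri 16:00? ✗ → no.
design_review: start Tue 02:00 >= Thu 03:00? ✗; end Tue 23:00 > Fri 16:00? ✗ → no.
handoff: start Mon 03:00 >= Thu 03:00? ✗; end Mon 18:00 > Fri 16:00? ✗ → no.
interview: start Thu 16:00 >= Thu 03:00? ✓; end Thu 21:00 > Fri 16:00? ✗ → no.
lunch: start Wed 20:00 >= Thu 03:00? ✗; end Fri 13:00 > Fri 16:00? ✗ → no.
qa_pass: start Tue 10:00 >= Thu 03:00? ✗; end Thu 20:00 > Fri 16:00? ✗ → no.
rehearsal: start Thu 10:00 >= Thu 03:00? ✓; end Fri 12:00 > Fri 16:00? ✗ → no.
reindex: start Mon 07:00 >= Thu 03:00? ✗; end Tue 21:00 > Fri 16:00? ✗ → no.
retro: start Fri 06:00 >= Thu 03:00? ✓; end Sun 03:00 > Fri 16:00? ✓ → yes.
standup: start Wed 12:00 >= Thu 03:00? ✗; end Sat 23:00 > Fri 16:00? ✓ → no.
Result: retro.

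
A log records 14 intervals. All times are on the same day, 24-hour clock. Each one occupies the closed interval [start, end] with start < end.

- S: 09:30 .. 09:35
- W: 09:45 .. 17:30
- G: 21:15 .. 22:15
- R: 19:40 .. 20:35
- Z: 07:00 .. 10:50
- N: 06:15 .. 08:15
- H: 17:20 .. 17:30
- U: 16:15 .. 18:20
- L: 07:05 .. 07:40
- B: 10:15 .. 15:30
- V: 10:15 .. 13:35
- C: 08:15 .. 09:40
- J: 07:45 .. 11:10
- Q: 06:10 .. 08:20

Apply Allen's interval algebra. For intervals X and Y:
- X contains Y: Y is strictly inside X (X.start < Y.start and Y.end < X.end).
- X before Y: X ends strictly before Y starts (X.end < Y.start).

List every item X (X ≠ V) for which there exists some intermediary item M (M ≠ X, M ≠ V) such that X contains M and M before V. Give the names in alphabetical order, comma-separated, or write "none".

Target V = [10:15, 13:35].
Intermediaries M with M before V: C, L, N, Q, S.
Via C — items with X contains C: J, Z.
Via L — items with X contains L: N, Q, Z.
Via N — items with X contains N: Q.
Via Q — items with X contains Q: none.
Via S — items with X contains S: C, J, Z.
Union: C, J, N, Q, Z.

C, J, N, Q, Z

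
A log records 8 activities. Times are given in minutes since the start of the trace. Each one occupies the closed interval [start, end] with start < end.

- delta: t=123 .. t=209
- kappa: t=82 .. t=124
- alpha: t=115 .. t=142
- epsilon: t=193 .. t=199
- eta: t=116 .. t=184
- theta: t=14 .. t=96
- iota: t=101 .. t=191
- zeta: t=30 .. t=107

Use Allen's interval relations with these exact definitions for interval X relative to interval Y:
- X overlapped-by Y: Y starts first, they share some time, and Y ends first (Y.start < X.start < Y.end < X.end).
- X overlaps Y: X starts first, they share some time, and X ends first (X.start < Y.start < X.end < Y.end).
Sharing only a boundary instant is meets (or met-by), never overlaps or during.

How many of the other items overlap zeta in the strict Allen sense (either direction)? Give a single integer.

3

Target zeta = [t=30, t=107].
alpha [t=115, t=142] → after → no.
delta [t=123, t=209] → after → no.
epsilon [t=193, t=199] → after → no.
eta [t=116, t=184] → after → no.
iota [t=101, t=191] → overlapped-by → counts.
kappa [t=82, t=124] → overlapped-by → counts.
theta [t=14, t=96] → overlaps → counts.
Total: 3.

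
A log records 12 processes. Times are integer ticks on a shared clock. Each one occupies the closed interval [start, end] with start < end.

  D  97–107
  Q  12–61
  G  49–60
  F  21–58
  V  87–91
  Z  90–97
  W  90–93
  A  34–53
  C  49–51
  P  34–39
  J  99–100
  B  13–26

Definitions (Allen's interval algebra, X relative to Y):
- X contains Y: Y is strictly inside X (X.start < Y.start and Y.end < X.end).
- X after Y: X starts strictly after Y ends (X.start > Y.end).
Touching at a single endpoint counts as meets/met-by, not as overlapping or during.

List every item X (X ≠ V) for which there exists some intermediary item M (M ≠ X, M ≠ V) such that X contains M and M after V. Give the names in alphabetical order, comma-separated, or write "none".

D

Target V = [87, 91].
Intermediaries M with M after V: D, J.
Via D — items with X contains D: none.
Via J — items with X contains J: D.
Union: D.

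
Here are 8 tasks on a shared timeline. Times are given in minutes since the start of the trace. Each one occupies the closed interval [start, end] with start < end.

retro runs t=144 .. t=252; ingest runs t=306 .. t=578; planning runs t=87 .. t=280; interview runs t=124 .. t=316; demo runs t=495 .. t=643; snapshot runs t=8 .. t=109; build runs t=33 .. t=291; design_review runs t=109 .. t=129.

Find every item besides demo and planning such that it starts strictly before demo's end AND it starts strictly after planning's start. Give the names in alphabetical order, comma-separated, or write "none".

Conditions: its start is strictly before demo's end (X.start < t=643) AND its start is strictly after planning's start (X.start > t=87).
build: start t=33 < t=643? ✓; start t=33 > t=87? ✗ → no.
design_review: start t=109 < t=643? ✓; start t=109 > t=87? ✓ → yes.
ingest: start t=306 < t=643? ✓; start t=306 > t=87? ✓ → yes.
interview: start t=124 < t=643? ✓; start t=124 > t=87? ✓ → yes.
retro: start t=144 < t=643? ✓; start t=144 > t=87? ✓ → yes.
snapshot: start t=8 < t=643? ✓; start t=8 > t=87? ✗ → no.
Result: design_review, ingest, interview, retro.

design_review, ingest, interview, retro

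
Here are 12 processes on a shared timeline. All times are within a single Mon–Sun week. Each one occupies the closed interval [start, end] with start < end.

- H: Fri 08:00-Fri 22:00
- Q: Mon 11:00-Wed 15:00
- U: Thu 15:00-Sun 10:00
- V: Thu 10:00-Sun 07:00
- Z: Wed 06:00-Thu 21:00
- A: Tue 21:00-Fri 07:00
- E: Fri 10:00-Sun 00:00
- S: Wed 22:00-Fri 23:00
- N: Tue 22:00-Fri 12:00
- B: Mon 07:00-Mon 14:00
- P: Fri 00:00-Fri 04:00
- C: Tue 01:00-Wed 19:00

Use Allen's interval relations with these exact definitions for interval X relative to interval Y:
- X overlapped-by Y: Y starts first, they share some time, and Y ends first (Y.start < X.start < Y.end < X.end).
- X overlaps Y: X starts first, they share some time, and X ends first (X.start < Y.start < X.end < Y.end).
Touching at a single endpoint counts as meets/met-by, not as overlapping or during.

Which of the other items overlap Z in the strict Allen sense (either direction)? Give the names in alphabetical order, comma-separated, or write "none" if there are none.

C, Q, S, U, V

Target Z = [Wed 06:00, Thu 21:00].
A [Tue 21:00, Fri 07:00] → contains → no.
B [Mon 07:00, Mon 14:00] → before → no.
C [Tue 01:00, Wed 19:00] → overlaps → yes.
E [Fri 10:00, Sun 00:00] → after → no.
H [Fri 08:00, Fri 22:00] → after → no.
N [Tue 22:00, Fri 12:00] → contains → no.
P [Fri 00:00, Fri 04:00] → after → no.
Q [Mon 11:00, Wed 15:00] → overlaps → yes.
S [Wed 22:00, Fri 23:00] → overlapped-by → yes.
U [Thu 15:00, Sun 10:00] → overlapped-by → yes.
V [Thu 10:00, Sun 07:00] → overlapped-by → yes.
Result: C, Q, S, U, V.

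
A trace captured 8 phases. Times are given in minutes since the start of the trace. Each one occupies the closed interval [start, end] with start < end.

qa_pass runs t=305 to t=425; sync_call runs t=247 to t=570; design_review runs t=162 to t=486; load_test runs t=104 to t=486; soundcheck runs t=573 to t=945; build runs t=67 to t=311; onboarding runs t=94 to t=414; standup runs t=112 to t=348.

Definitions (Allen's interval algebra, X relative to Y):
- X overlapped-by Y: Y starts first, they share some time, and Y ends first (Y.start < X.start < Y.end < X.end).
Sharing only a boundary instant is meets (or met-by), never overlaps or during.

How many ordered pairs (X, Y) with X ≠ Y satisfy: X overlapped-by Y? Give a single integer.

15

Checking all 56 ordered pairs for relation 'overlapped-by'; matching pairs in alphabetical order:
(design_review, build): design_review overlapped-by build ✓
(design_review, onboarding): design_review overlapped-by onboarding ✓
(design_review, standup): design_review overlapped-by standup ✓
(load_test, build): load_test overlapped-by build ✓
(load_test, onboarding): load_test overlapped-by onboarding ✓
(onboarding, build): onboarding overlapped-by build ✓
(qa_pass, build): qa_pass overlapped-by build ✓
(qa_pass, onboarding): qa_pass overlapped-by onboarding ✓
(qa_pass, standup): qa_pass overlapped-by standup ✓
(standup, build): standup overlapped-by build ✓
(sync_call, build): sync_call overlapped-by build ✓
(sync_call, design_review): sync_call overlapped-by design_review ✓
(sync_call, load_test): sync_call overlapped-by load_test ✓
(sync_call, onboarding): sync_call overlapped-by onboarding ✓
(sync_call, standup): sync_call overlapped-by standup ✓
Count: 15.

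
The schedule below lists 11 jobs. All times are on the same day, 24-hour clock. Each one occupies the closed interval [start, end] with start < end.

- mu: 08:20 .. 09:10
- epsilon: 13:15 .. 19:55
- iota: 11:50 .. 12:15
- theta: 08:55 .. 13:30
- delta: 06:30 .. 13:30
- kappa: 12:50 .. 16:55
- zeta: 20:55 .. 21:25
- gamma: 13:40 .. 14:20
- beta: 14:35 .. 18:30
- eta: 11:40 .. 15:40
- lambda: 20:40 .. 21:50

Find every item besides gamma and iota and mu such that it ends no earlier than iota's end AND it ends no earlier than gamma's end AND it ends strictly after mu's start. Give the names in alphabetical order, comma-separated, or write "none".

Conditions: its end is no earlier than iota's end (X.end >= 12:15) AND its end is no earlier than gamma's end (X.end >= 14:20) AND its end is strictly after mu's start (X.end > 08:20).
beta: end 18:30 >= 12:15? ✓; end 18:30 >= 14:20? ✓; end 18:30 > 08:20? ✓ → yes.
delta: end 13:30 >= 12:15? ✓; end 13:30 >= 14:20? ✗; end 13:30 > 08:20? ✓ → no.
epsilon: end 19:55 >= 12:15? ✓; end 19:55 >= 14:20? ✓; end 19:55 > 08:20? ✓ → yes.
eta: end 15:40 >= 12:15? ✓; end 15:40 >= 14:20? ✓; end 15:40 > 08:20? ✓ → yes.
kappa: end 16:55 >= 12:15? ✓; end 16:55 >= 14:20? ✓; end 16:55 > 08:20? ✓ → yes.
lambda: end 21:50 >= 12:15? ✓; end 21:50 >= 14:20? ✓; end 21:50 > 08:20? ✓ → yes.
theta: end 13:30 >= 12:15? ✓; end 13:30 >= 14:20? ✗; end 13:30 > 08:20? ✓ → no.
zeta: end 21:25 >= 12:15? ✓; end 21:25 >= 14:20? ✓; end 21:25 > 08:20? ✓ → yes.
Result: beta, epsilon, eta, kappa, lambda, zeta.

beta, epsilon, eta, kappa, lambda, zeta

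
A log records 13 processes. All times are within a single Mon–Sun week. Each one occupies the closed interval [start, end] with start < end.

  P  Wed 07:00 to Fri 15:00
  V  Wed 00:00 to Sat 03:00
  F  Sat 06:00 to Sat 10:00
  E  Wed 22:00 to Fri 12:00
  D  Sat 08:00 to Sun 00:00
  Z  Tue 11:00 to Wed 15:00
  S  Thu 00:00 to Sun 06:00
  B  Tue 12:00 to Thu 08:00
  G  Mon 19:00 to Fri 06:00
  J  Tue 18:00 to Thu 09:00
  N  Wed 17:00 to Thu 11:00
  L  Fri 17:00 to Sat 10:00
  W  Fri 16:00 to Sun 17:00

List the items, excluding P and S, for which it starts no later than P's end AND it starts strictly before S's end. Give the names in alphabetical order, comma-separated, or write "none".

B, E, G, J, N, V, Z

Conditions: its start is no later than P's end (X.start <= Fri 15:00) AND its start is strictly before S's end (X.start < Sun 06:00).
B: start Tue 12:00 <= Fri 15:00? ✓; start Tue 12:00 < Sun 06:00? ✓ → yes.
D: start Sat 08:00 <= Fri 15:00? ✗; start Sat 08:00 < Sun 06:00? ✓ → no.
E: start Wed 22:00 <= Fri 15:00? ✓; start Wed 22:00 < Sun 06:00? ✓ → yes.
F: start Sat 06:00 <= Fri 15:00? ✗; start Sat 06:00 < Sun 06:00? ✓ → no.
G: start Mon 19:00 <= Fri 15:00? ✓; start Mon 19:00 < Sun 06:00? ✓ → yes.
J: start Tue 18:00 <= Fri 15:00? ✓; start Tue 18:00 < Sun 06:00? ✓ → yes.
L: start Fri 17:00 <= Fri 15:00? ✗; start Fri 17:00 < Sun 06:00? ✓ → no.
N: start Wed 17:00 <= Fri 15:00? ✓; start Wed 17:00 < Sun 06:00? ✓ → yes.
V: start Wed 00:00 <= Fri 15:00? ✓; start Wed 00:00 < Sun 06:00? ✓ → yes.
W: start Fri 16:00 <= Fri 15:00? ✗; start Fri 16:00 < Sun 06:00? ✓ → no.
Z: start Tue 11:00 <= Fri 15:00? ✓; start Tue 11:00 < Sun 06:00? ✓ → yes.
Result: B, E, G, J, N, V, Z.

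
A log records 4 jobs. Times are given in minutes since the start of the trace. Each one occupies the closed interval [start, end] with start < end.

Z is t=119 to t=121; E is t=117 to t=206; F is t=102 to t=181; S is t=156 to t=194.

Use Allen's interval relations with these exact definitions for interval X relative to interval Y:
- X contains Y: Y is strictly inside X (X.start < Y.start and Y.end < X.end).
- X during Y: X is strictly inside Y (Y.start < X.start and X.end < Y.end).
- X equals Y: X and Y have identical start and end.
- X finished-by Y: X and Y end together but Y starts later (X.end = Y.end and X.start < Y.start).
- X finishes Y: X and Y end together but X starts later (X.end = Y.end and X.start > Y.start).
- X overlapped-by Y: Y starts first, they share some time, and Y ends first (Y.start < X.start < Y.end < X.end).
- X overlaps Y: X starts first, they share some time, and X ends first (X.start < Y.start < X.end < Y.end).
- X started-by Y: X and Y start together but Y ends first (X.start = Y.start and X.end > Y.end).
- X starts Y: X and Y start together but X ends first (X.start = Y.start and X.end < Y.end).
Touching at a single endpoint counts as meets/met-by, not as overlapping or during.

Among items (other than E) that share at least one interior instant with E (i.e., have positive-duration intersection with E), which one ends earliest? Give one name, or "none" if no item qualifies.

Target E = [t=117, t=206].
F [t=102, t=181] → overlaps → candidate.
S [t=156, t=194] → during → candidate.
Z [t=119, t=121] → during → candidate.
Among candidates, earliest end is t=121 → Z.

Z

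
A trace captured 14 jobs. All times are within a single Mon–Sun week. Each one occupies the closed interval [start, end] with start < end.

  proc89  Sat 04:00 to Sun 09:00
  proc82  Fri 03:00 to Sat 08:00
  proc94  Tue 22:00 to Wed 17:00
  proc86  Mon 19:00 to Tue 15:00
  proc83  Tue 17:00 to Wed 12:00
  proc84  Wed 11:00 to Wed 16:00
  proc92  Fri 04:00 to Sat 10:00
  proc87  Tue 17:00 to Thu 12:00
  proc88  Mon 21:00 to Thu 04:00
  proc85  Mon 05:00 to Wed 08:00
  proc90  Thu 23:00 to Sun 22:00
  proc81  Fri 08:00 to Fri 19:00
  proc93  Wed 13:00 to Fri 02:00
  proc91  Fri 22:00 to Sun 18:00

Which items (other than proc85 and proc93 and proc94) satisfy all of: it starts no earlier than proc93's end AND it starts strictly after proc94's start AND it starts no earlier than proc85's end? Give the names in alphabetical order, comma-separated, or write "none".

proc81, proc82, proc89, proc91, proc92

Conditions: its start is no earlier than proc93's end (X.start >= Fri 02:00) AND its start is strictly after proc94's start (X.start > Tue 22:00) AND its start is no earlier than proc85's end (X.start >= Wed 08:00).
proc81: start Fri 08:00 >= Fri 02:00? ✓; start Fri 08:00 > Tue 22:00? ✓; start Fri 08:00 >= Wed 08:00? ✓ → yes.
proc82: start Fri 03:00 >= Fri 02:00? ✓; start Fri 03:00 > Tue 22:00? ✓; start Fri 03:00 >= Wed 08:00? ✓ → yes.
proc83: start Tue 17:00 >= Fri 02:00? ✗; start Tue 17:00 > Tue 22:00? ✗; start Tue 17:00 >= Wed 08:00? ✗ → no.
proc84: start Wed 11:00 >= Fri 02:00? ✗; start Wed 11:00 > Tue 22:00? ✓; start Wed 11:00 >= Wed 08:00? ✓ → no.
proc86: start Mon 19:00 >= Fri 02:00? ✗; start Mon 19:00 > Tue 22:00? ✗; start Mon 19:00 >= Wed 08:00? ✗ → no.
proc87: start Tue 17:00 >= Fri 02:00? ✗; start Tue 17:00 > Tue 22:00? ✗; start Tue 17:00 >= Wed 08:00? ✗ → no.
proc88: start Mon 21:00 >= Fri 02:00? ✗; start Mon 21:00 > Tue 22:00? ✗; start Mon 21:00 >= Wed 08:00? ✗ → no.
proc89: start Sat 04:00 >= Fri 02:00? ✓; start Sat 04:00 > Tue 22:00? ✓; start Sat 04:00 >= Wed 08:00? ✓ → yes.
proc90: start Thu 23:00 >= Fri 02:00? ✗; start Thu 23:00 > Tue 22:00? ✓; start Thu 23:00 >= Wed 08:00? ✓ → no.
proc91: start Fri 22:00 >= Fri 02:00? ✓; start Fri 22:00 > Tue 22:00? ✓; start Fri 22:00 >= Wed 08:00? ✓ → yes.
proc92: start Fri 04:00 >= Fri 02:00? ✓; start Fri 04:00 > Tue 22:00? ✓; start Fri 04:00 >= Wed 08:00? ✓ → yes.
Result: proc81, proc82, proc89, proc91, proc92.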